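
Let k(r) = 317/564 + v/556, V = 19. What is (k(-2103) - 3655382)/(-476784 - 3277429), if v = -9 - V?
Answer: 286567287157/294315282348 ≈ 0.97367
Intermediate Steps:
v = -28 (v = -9 - 1*19 = -9 - 19 = -28)
k(r) = 40115/78396 (k(r) = 317/564 - 28/556 = 317*(1/564) - 28*1/556 = 317/564 - 7/139 = 40115/78396)
(k(-2103) - 3655382)/(-476784 - 3277429) = (40115/78396 - 3655382)/(-476784 - 3277429) = -286567287157/78396/(-3754213) = -286567287157/78396*(-1/3754213) = 286567287157/294315282348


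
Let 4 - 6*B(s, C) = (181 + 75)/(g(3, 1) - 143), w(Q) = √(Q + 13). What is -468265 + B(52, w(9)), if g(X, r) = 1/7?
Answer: -175599013/375 ≈ -4.6826e+5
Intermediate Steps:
g(X, r) = ⅐
w(Q) = √(13 + Q)
B(s, C) = 362/375 (B(s, C) = ⅔ - (181 + 75)/(6*(⅐ - 143)) = ⅔ - 128/(3*(-1000/7)) = ⅔ - 128*(-7)/(3*1000) = ⅔ - ⅙*(-224/125) = ⅔ + 112/375 = 362/375)
-468265 + B(52, w(9)) = -468265 + 362/375 = -175599013/375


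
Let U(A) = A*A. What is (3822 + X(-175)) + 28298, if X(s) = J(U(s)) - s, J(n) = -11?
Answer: 32284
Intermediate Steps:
U(A) = A²
X(s) = -11 - s
(3822 + X(-175)) + 28298 = (3822 + (-11 - 1*(-175))) + 28298 = (3822 + (-11 + 175)) + 28298 = (3822 + 164) + 28298 = 3986 + 28298 = 32284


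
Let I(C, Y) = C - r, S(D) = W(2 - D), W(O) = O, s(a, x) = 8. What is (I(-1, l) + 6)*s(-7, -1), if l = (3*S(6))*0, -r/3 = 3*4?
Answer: 328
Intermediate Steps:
r = -36 (r = -9*4 = -3*12 = -36)
S(D) = 2 - D
l = 0 (l = (3*(2 - 1*6))*0 = (3*(2 - 6))*0 = (3*(-4))*0 = -12*0 = 0)
I(C, Y) = 36 + C (I(C, Y) = C - 1*(-36) = C + 36 = 36 + C)
(I(-1, l) + 6)*s(-7, -1) = ((36 - 1) + 6)*8 = (35 + 6)*8 = 41*8 = 328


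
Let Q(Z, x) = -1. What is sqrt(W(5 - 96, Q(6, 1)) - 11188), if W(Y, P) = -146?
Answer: I*sqrt(11334) ≈ 106.46*I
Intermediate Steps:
sqrt(W(5 - 96, Q(6, 1)) - 11188) = sqrt(-146 - 11188) = sqrt(-11334) = I*sqrt(11334)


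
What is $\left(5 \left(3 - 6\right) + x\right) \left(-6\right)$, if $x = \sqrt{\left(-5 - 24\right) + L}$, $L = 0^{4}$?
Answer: $90 - 6 i \sqrt{29} \approx 90.0 - 32.311 i$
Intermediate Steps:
$L = 0$
$x = i \sqrt{29}$ ($x = \sqrt{\left(-5 - 24\right) + 0} = \sqrt{-29 + 0} = \sqrt{-29} = i \sqrt{29} \approx 5.3852 i$)
$\left(5 \left(3 - 6\right) + x\right) \left(-6\right) = \left(5 \left(3 - 6\right) + i \sqrt{29}\right) \left(-6\right) = \left(5 \left(-3\right) + i \sqrt{29}\right) \left(-6\right) = \left(-15 + i \sqrt{29}\right) \left(-6\right) = 90 - 6 i \sqrt{29}$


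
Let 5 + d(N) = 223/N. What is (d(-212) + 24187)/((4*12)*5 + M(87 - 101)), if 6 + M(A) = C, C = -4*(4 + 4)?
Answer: 5126361/42824 ≈ 119.71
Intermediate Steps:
C = -32 (C = -4*8 = -32)
M(A) = -38 (M(A) = -6 - 32 = -38)
d(N) = -5 + 223/N
(d(-212) + 24187)/((4*12)*5 + M(87 - 101)) = ((-5 + 223/(-212)) + 24187)/((4*12)*5 - 38) = ((-5 + 223*(-1/212)) + 24187)/(48*5 - 38) = ((-5 - 223/212) + 24187)/(240 - 38) = (-1283/212 + 24187)/202 = (5126361/212)*(1/202) = 5126361/42824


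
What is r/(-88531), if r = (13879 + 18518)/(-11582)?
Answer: 32397/1025366042 ≈ 3.1596e-5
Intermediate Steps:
r = -32397/11582 (r = 32397*(-1/11582) = -32397/11582 ≈ -2.7972)
r/(-88531) = -32397/11582/(-88531) = -32397/11582*(-1/88531) = 32397/1025366042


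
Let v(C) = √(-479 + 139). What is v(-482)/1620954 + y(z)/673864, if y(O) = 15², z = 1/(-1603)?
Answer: 225/673864 + I*√85/810477 ≈ 0.0003339 + 1.1375e-5*I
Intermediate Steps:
v(C) = 2*I*√85 (v(C) = √(-340) = 2*I*√85)
z = -1/1603 ≈ -0.00062383
y(O) = 225
v(-482)/1620954 + y(z)/673864 = (2*I*√85)/1620954 + 225/673864 = (2*I*√85)*(1/1620954) + 225*(1/673864) = I*√85/810477 + 225/673864 = 225/673864 + I*√85/810477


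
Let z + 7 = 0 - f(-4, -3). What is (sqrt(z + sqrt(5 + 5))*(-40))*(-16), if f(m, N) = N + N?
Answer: 640*sqrt(-1 + sqrt(10)) ≈ 941.10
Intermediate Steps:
f(m, N) = 2*N
z = -1 (z = -7 + (0 - 2*(-3)) = -7 + (0 - 1*(-6)) = -7 + (0 + 6) = -7 + 6 = -1)
(sqrt(z + sqrt(5 + 5))*(-40))*(-16) = (sqrt(-1 + sqrt(5 + 5))*(-40))*(-16) = (sqrt(-1 + sqrt(10))*(-40))*(-16) = -40*sqrt(-1 + sqrt(10))*(-16) = 640*sqrt(-1 + sqrt(10))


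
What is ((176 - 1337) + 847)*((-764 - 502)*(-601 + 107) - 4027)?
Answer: -195112378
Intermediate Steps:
((176 - 1337) + 847)*((-764 - 502)*(-601 + 107) - 4027) = (-1161 + 847)*(-1266*(-494) - 4027) = -314*(625404 - 4027) = -314*621377 = -195112378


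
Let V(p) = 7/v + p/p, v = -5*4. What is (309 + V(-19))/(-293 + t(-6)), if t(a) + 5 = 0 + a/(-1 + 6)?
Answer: -563/544 ≈ -1.0349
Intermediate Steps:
v = -20
t(a) = -5 + a/5 (t(a) = -5 + (0 + a/(-1 + 6)) = -5 + (0 + a/5) = -5 + a/5)
V(p) = 13/20 (V(p) = 7/(-20) + p/p = 7*(-1/20) + 1 = -7/20 + 1 = 13/20)
(309 + V(-19))/(-293 + t(-6)) = (309 + 13/20)/(-293 + (-5 + (⅕)*(-6))) = 6193/(20*(-293 + (-5 - 6/5))) = 6193/(20*(-293 - 31/5)) = 6193/(20*(-1496/5)) = (6193/20)*(-5/1496) = -563/544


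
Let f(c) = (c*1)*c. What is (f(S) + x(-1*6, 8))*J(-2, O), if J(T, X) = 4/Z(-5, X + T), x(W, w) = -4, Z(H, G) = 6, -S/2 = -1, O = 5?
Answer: 0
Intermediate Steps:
S = 2 (S = -2*(-1) = 2)
f(c) = c² (f(c) = c*c = c²)
J(T, X) = ⅔ (J(T, X) = 4/6 = 4*(⅙) = ⅔)
(f(S) + x(-1*6, 8))*J(-2, O) = (2² - 4)*(⅔) = (4 - 4)*(⅔) = 0*(⅔) = 0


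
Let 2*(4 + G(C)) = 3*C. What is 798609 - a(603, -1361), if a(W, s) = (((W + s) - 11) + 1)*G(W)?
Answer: 1490193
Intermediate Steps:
G(C) = -4 + 3*C/2 (G(C) = -4 + (3*C)/2 = -4 + 3*C/2)
a(W, s) = (-4 + 3*W/2)*(-10 + W + s) (a(W, s) = (((W + s) - 11) + 1)*(-4 + 3*W/2) = ((-11 + W + s) + 1)*(-4 + 3*W/2) = (-10 + W + s)*(-4 + 3*W/2) = (-4 + 3*W/2)*(-10 + W + s))
798609 - a(603, -1361) = 798609 - (-8 + 3*603)*(-10 + 603 - 1361)/2 = 798609 - (-8 + 1809)*(-768)/2 = 798609 - 1801*(-768)/2 = 798609 - 1*(-691584) = 798609 + 691584 = 1490193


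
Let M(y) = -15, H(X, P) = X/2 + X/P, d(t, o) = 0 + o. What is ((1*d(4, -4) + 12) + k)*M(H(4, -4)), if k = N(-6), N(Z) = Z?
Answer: -30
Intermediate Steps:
d(t, o) = o
H(X, P) = X/2 + X/P (H(X, P) = X*(½) + X/P = X/2 + X/P)
k = -6
((1*d(4, -4) + 12) + k)*M(H(4, -4)) = ((1*(-4) + 12) - 6)*(-15) = ((-4 + 12) - 6)*(-15) = (8 - 6)*(-15) = 2*(-15) = -30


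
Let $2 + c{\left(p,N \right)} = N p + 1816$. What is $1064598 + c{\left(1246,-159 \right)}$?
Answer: $868298$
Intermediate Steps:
$c{\left(p,N \right)} = 1814 + N p$ ($c{\left(p,N \right)} = -2 + \left(N p + 1816\right) = -2 + \left(1816 + N p\right) = 1814 + N p$)
$1064598 + c{\left(1246,-159 \right)} = 1064598 + \left(1814 - 198114\right) = 1064598 - 196300 = 868298$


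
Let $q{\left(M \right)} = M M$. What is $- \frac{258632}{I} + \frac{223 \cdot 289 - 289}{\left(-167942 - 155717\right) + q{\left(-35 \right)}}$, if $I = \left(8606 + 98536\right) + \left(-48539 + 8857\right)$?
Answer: $- \frac{3654993707}{906308235} \approx -4.0328$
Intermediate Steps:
$q{\left(M \right)} = M^{2}$
$I = 67460$ ($I = 107142 - 39682 = 67460$)
$- \frac{258632}{I} + \frac{223 \cdot 289 - 289}{\left(-167942 - 155717\right) + q{\left(-35 \right)}} = - \frac{258632}{67460} + \frac{223 \cdot 289 - 289}{\left(-167942 - 155717\right) + \left(-35\right)^{2}} = \left(-258632\right) \frac{1}{67460} + \frac{64447 - 289}{-323659 + 1225} = - \frac{64658}{16865} + \frac{64158}{-322434} = - \frac{64658}{16865} + 64158 \left(- \frac{1}{322434}\right) = - \frac{64658}{16865} - \frac{10693}{53739} = - \frac{3654993707}{906308235}$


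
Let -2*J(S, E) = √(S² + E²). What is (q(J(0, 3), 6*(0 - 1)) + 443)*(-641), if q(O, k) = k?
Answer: -280117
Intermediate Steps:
J(S, E) = -√(E² + S²)/2 (J(S, E) = -√(S² + E²)/2 = -√(E² + S²)/2)
(q(J(0, 3), 6*(0 - 1)) + 443)*(-641) = (6*(0 - 1) + 443)*(-641) = (6*(-1) + 443)*(-641) = (-6 + 443)*(-641) = 437*(-641) = -280117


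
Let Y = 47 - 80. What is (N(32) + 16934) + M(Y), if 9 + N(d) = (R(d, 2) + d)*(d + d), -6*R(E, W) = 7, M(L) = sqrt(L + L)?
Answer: 56695/3 + I*sqrt(66) ≈ 18898.0 + 8.124*I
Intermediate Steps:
Y = -33
M(L) = sqrt(2)*sqrt(L) (M(L) = sqrt(2*L) = sqrt(2)*sqrt(L))
R(E, W) = -7/6 (R(E, W) = -1/6*7 = -7/6)
N(d) = -9 + 2*d*(-7/6 + d) (N(d) = -9 + (-7/6 + d)*(d + d) = -9 + (-7/6 + d)*(2*d) = -9 + 2*d*(-7/6 + d))
(N(32) + 16934) + M(Y) = ((-9 + 2*32**2 - 7/3*32) + 16934) + sqrt(2)*sqrt(-33) = ((-9 + 2*1024 - 224/3) + 16934) + sqrt(2)*(I*sqrt(33)) = ((-9 + 2048 - 224/3) + 16934) + I*sqrt(66) = (5893/3 + 16934) + I*sqrt(66) = 56695/3 + I*sqrt(66)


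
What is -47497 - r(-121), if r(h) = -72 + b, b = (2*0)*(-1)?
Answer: -47425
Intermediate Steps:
b = 0 (b = 0*(-1) = 0)
r(h) = -72 (r(h) = -72 + 0 = -72)
-47497 - r(-121) = -47497 - 1*(-72) = -47497 + 72 = -47425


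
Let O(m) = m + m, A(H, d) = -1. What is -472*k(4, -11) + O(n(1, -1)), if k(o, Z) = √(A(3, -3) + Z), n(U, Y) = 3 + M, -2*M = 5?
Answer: 1 - 944*I*√3 ≈ 1.0 - 1635.1*I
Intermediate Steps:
M = -5/2 (M = -½*5 = -5/2 ≈ -2.5000)
n(U, Y) = ½ (n(U, Y) = 3 - 5/2 = ½)
O(m) = 2*m
k(o, Z) = √(-1 + Z)
-472*k(4, -11) + O(n(1, -1)) = -472*√(-1 - 11) + 2*(½) = -944*I*√3 + 1 = 1 - 944*I*√3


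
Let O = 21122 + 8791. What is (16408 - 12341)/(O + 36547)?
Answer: 4067/66460 ≈ 0.061195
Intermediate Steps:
O = 29913
(16408 - 12341)/(O + 36547) = (16408 - 12341)/(29913 + 36547) = 4067/66460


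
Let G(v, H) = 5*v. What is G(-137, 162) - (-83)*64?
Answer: 4627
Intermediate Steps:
G(-137, 162) - (-83)*64 = 5*(-137) - (-83)*64 = -685 - 1*(-5312) = -685 + 5312 = 4627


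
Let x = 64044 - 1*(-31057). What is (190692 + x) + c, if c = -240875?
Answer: 44918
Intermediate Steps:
x = 95101 (x = 64044 + 31057 = 95101)
(190692 + x) + c = (190692 + 95101) - 240875 = 285793 - 240875 = 44918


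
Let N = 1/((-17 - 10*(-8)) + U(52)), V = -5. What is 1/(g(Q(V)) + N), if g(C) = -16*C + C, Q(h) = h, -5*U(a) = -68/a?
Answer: 4112/308465 ≈ 0.013331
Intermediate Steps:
U(a) = 68/(5*a) (U(a) = -(-68)/(5*a) = 68/(5*a))
g(C) = -15*C
N = 65/4112 (N = 1/((-17 - 10*(-8)) + (68/5)/52) = 1/((-17 + 80) + (68/5)*(1/52)) = 1/(63 + 17/65) = 1/(4112/65) = 65/4112 ≈ 0.015807)
1/(g(Q(V)) + N) = 1/(-15*(-5) + 65/4112) = 1/(75 + 65/4112) = 1/(308465/4112) = 4112/308465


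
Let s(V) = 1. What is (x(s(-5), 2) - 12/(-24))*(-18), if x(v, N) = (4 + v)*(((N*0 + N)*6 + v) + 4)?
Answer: -1539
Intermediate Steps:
x(v, N) = (4 + v)*(4 + v + 6*N) (x(v, N) = (4 + v)*(((0 + N)*6 + v) + 4) = (4 + v)*((N*6 + v) + 4) = (4 + v)*((6*N + v) + 4) = (4 + v)*((v + 6*N) + 4) = (4 + v)*(4 + v + 6*N))
(x(s(-5), 2) - 12/(-24))*(-18) = ((16 + 1² + 8*1 + 24*2 + 6*2*1) - 12/(-24))*(-18) = ((16 + 1 + 8 + 48 + 12) - 12*(-1/24))*(-18) = (85 + ½)*(-18) = (171/2)*(-18) = -1539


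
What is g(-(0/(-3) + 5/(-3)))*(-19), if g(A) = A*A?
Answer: -475/9 ≈ -52.778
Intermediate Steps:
g(A) = A²
g(-(0/(-3) + 5/(-3)))*(-19) = (-(0/(-3) + 5/(-3)))²*(-19) = (-(0*(-⅓) + 5*(-⅓)))²*(-19) = (-(0 - 5/3))²*(-19) = (-1*(-5/3))²*(-19) = (5/3)²*(-19) = (25/9)*(-19) = -475/9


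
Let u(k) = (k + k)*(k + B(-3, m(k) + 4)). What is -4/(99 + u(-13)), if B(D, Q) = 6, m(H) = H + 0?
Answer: -4/281 ≈ -0.014235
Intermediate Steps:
m(H) = H
u(k) = 2*k*(6 + k) (u(k) = (k + k)*(k + 6) = (2*k)*(6 + k) = 2*k*(6 + k))
-4/(99 + u(-13)) = -4/(99 + 2*(-13)*(6 - 13)) = -4/(99 + 2*(-13)*(-7)) = -4/(99 + 182) = -4/281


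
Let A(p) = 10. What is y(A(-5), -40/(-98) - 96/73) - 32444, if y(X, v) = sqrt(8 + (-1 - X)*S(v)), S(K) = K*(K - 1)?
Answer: -32444 + 2*I*sqrt(35260283)/3577 ≈ -32444.0 + 3.3201*I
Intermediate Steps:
S(K) = K*(-1 + K)
y(X, v) = sqrt(8 + v*(-1 + v)*(-1 - X)) (y(X, v) = sqrt(8 + (-1 - X)*(v*(-1 + v))) = sqrt(8 + v*(-1 + v)*(-1 - X)))
y(A(-5), -40/(-98) - 96/73) - 32444 = sqrt(8 - (-40/(-98) - 96/73)*(-1 + (-40/(-98) - 96/73)) - 1*10*(-40/(-98) - 96/73)*(-1 + (-40/(-98) - 96/73))) - 32444 = sqrt(8 - (-40*(-1/98) - 96*1/73)*(-1 + (-40*(-1/98) - 96*1/73)) - 1*10*(-40*(-1/98) - 96*1/73)*(-1 + (-40*(-1/98) - 96*1/73))) - 32444 = sqrt(8 - (20/49 - 96/73)*(-1 + (20/49 - 96/73)) - 1*10*(20/49 - 96/73)*(-1 + (20/49 - 96/73))) - 32444 = sqrt(8 - 1*(-3244/3577)*(-1 - 3244/3577) - 1*10*(-3244/3577)*(-1 - 3244/3577)) - 32444 = sqrt(8 - 1*(-3244/3577)*(-6821/3577) - 1*10*(-3244/3577)*(-6821/3577)) - 32444 = sqrt(8 - 22127324/12794929 - 221273240/12794929) - 32444 = sqrt(-141041132/12794929) - 32444 = 2*I*sqrt(35260283)/3577 - 32444 = -32444 + 2*I*sqrt(35260283)/3577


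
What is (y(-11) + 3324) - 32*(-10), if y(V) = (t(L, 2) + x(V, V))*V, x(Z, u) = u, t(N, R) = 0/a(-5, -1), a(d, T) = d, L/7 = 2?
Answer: 3765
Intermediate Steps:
L = 14 (L = 7*2 = 14)
t(N, R) = 0 (t(N, R) = 0/(-5) = 0*(-1/5) = 0)
y(V) = V**2 (y(V) = (0 + V)*V = V*V = V**2)
(y(-11) + 3324) - 32*(-10) = ((-11)**2 + 3324) - 32*(-10) = (121 + 3324) + 320 = 3445 + 320 = 3765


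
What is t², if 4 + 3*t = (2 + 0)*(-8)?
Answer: 400/9 ≈ 44.444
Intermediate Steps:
t = -20/3 (t = -4/3 + ((2 + 0)*(-8))/3 = -4/3 + (2*(-8))/3 = -4/3 + (⅓)*(-16) = -4/3 - 16/3 = -20/3 ≈ -6.6667)
t² = (-20/3)² = 400/9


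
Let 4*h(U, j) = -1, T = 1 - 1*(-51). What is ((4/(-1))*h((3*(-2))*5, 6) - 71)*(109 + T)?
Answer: -11270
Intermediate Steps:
T = 52 (T = 1 + 51 = 52)
h(U, j) = -¼ (h(U, j) = (¼)*(-1) = -¼)
((4/(-1))*h((3*(-2))*5, 6) - 71)*(109 + T) = ((4/(-1))*(-¼) - 71)*(109 + 52) = ((4*(-1))*(-¼) - 71)*161 = (-4*(-¼) - 71)*161 = (1 - 71)*161 = -70*161 = -11270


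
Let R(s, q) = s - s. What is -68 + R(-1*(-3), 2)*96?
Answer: -68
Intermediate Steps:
R(s, q) = 0
-68 + R(-1*(-3), 2)*96 = -68 + 0*96 = -68 + 0 = -68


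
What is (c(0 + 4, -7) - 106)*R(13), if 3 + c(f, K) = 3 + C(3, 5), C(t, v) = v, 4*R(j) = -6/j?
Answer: 303/26 ≈ 11.654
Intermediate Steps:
R(j) = -3/(2*j) (R(j) = (-6/j)/4 = -3/(2*j))
c(f, K) = 5 (c(f, K) = -3 + (3 + 5) = -3 + 8 = 5)
(c(0 + 4, -7) - 106)*R(13) = (5 - 106)*(-3/2/13) = -(-303)/(2*13) = -101*(-3/26) = 303/26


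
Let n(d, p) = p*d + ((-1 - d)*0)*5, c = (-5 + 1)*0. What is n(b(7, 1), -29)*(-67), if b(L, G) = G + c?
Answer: 1943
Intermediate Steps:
c = 0 (c = -4*0 = 0)
b(L, G) = G (b(L, G) = G + 0 = G)
n(d, p) = d*p (n(d, p) = d*p + 0*5 = d*p + 0 = d*p)
n(b(7, 1), -29)*(-67) = (1*(-29))*(-67) = -29*(-67) = 1943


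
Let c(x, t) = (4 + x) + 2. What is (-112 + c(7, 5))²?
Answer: 9801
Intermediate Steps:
c(x, t) = 6 + x
(-112 + c(7, 5))² = (-112 + (6 + 7))² = (-112 + 13)² = (-99)² = 9801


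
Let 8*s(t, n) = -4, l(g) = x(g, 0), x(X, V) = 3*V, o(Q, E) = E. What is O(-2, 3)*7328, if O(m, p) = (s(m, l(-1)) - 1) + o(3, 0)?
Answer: -10992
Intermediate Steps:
l(g) = 0 (l(g) = 3*0 = 0)
s(t, n) = -1/2 (s(t, n) = (1/8)*(-4) = -1/2)
O(m, p) = -3/2 (O(m, p) = (-1/2 - 1) + 0 = -3/2 + 0 = -3/2)
O(-2, 3)*7328 = -3/2*7328 = -10992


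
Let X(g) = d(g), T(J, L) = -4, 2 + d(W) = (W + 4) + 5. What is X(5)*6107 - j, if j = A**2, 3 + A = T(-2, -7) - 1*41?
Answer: 70980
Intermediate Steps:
d(W) = 7 + W (d(W) = -2 + ((W + 4) + 5) = -2 + ((4 + W) + 5) = -2 + (9 + W) = 7 + W)
X(g) = 7 + g
A = -48 (A = -3 + (-4 - 1*41) = -3 + (-4 - 41) = -3 - 45 = -48)
j = 2304 (j = (-48)**2 = 2304)
X(5)*6107 - j = (7 + 5)*6107 - 1*2304 = 12*6107 - 2304 = 73284 - 2304 = 70980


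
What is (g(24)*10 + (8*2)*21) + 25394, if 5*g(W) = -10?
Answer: 25710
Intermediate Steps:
g(W) = -2 (g(W) = (1/5)*(-10) = -2)
(g(24)*10 + (8*2)*21) + 25394 = (-2*10 + (8*2)*21) + 25394 = (-20 + 16*21) + 25394 = (-20 + 336) + 25394 = 316 + 25394 = 25710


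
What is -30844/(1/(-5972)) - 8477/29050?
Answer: 764431525989/4150 ≈ 1.8420e+8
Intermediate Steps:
-30844/(1/(-5972)) - 8477/29050 = -30844/(-1/5972) - 8477*1/29050 = -30844*(-5972) - 1211/4150 = 184200368 - 1211/4150 = 764431525989/4150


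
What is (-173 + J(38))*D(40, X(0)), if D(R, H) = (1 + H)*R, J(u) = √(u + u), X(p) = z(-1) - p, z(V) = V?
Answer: 0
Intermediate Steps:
X(p) = -1 - p
J(u) = √2*√u (J(u) = √(2*u) = √2*√u)
D(R, H) = R*(1 + H)
(-173 + J(38))*D(40, X(0)) = (-173 + √2*√38)*(40*(1 + (-1 - 1*0))) = (-173 + 2*√19)*(40*(1 + (-1 + 0))) = (-173 + 2*√19)*(40*(1 - 1)) = (-173 + 2*√19)*(40*0) = (-173 + 2*√19)*0 = 0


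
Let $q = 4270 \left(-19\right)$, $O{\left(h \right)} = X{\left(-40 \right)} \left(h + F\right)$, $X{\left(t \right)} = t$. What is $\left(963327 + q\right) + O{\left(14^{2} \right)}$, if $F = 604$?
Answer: $850197$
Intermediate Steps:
$O{\left(h \right)} = -24160 - 40 h$ ($O{\left(h \right)} = - 40 \left(h + 604\right) = - 40 \left(604 + h\right) = -24160 - 40 h$)
$q = -81130$
$\left(963327 + q\right) + O{\left(14^{2} \right)} = \left(963327 - 81130\right) - \left(24160 + 40 \cdot 14^{2}\right) = 882197 - 32000 = 850197$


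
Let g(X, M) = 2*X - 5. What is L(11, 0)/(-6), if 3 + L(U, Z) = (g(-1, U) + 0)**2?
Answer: -23/3 ≈ -7.6667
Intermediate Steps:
g(X, M) = -5 + 2*X
L(U, Z) = 46 (L(U, Z) = -3 + ((-5 + 2*(-1)) + 0)**2 = -3 + ((-5 - 2) + 0)**2 = -3 + (-7 + 0)**2 = -3 + (-7)**2 = -3 + 49 = 46)
L(11, 0)/(-6) = 46/(-6) = 46*(-1/6) = -23/3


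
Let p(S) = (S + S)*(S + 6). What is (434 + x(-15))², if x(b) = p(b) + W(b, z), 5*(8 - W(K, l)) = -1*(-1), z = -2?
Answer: 12666481/25 ≈ 5.0666e+5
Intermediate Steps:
W(K, l) = 39/5 (W(K, l) = 8 - (-1)*(-1)/5 = 8 - ⅕*1 = 8 - ⅕ = 39/5)
p(S) = 2*S*(6 + S) (p(S) = (2*S)*(6 + S) = 2*S*(6 + S))
x(b) = 39/5 + 2*b*(6 + b) (x(b) = 2*b*(6 + b) + 39/5 = 39/5 + 2*b*(6 + b))
(434 + x(-15))² = (434 + (39/5 + 2*(-15)*(6 - 15)))² = (434 + (39/5 + 2*(-15)*(-9)))² = (434 + (39/5 + 270))² = (434 + 1389/5)² = (3559/5)² = 12666481/25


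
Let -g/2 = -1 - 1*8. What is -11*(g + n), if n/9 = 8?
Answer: -990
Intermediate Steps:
g = 18 (g = -2*(-1 - 1*8) = -2*(-1 - 8) = -2*(-9) = 18)
n = 72 (n = 9*8 = 72)
-11*(g + n) = -11*(18 + 72) = -11*90 = -990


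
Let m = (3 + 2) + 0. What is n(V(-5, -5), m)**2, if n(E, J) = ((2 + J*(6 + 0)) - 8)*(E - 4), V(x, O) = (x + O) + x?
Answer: 207936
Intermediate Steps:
V(x, O) = O + 2*x (V(x, O) = (O + x) + x = O + 2*x)
m = 5 (m = 5 + 0 = 5)
n(E, J) = (-6 + 6*J)*(-4 + E) (n(E, J) = ((2 + J*6) - 8)*(-4 + E) = ((2 + 6*J) - 8)*(-4 + E) = (-6 + 6*J)*(-4 + E))
n(V(-5, -5), m)**2 = (24 - 24*5 - 6*(-5 + 2*(-5)) + 6*(-5 + 2*(-5))*5)**2 = (24 - 120 - 6*(-5 - 10) + 6*(-5 - 10)*5)**2 = (24 - 120 - 6*(-15) + 6*(-15)*5)**2 = (24 - 120 + 90 - 450)**2 = (-456)**2 = 207936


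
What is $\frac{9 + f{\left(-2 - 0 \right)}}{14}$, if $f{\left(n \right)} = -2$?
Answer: $\frac{1}{2} \approx 0.5$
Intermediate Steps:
$\frac{9 + f{\left(-2 - 0 \right)}}{14} = \frac{9 - 2}{14} = \frac{1}{14} \cdot 7 = \frac{1}{2}$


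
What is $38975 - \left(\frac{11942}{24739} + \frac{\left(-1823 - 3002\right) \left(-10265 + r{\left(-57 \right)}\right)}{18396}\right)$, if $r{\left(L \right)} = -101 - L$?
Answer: $\frac{16506709221293}{455098644} \approx 36271.0$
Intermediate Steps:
$38975 - \left(\frac{11942}{24739} + \frac{\left(-1823 - 3002\right) \left(-10265 + r{\left(-57 \right)}\right)}{18396}\right) = 38975 - \left(\frac{11942}{24739} + \frac{\left(-1823 - 3002\right) \left(-10265 - 44\right)}{18396}\right) = 38975 - \left(11942 \cdot \frac{1}{24739} + - 4825 \left(-10265 + \left(-101 + 57\right)\right) \frac{1}{18396}\right) = 38975 - \left(\frac{11942}{24739} + - 4825 \left(-10265 - 44\right) \frac{1}{18396}\right) = 38975 - \left(\frac{11942}{24739} + \left(-4825\right) \left(-10309\right) \frac{1}{18396}\right) = 38975 - \left(\frac{11942}{24739} + 49740925 \cdot \frac{1}{18396}\right) = 38975 - \left(\frac{11942}{24739} + \frac{49740925}{18396}\right) = 38975 - \frac{1230760428607}{455098644} = \frac{16506709221293}{455098644}$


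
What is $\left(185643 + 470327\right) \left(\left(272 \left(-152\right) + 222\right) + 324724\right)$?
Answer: $186034403940$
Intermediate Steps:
$\left(185643 + 470327\right) \left(\left(272 \left(-152\right) + 222\right) + 324724\right) = 655970 \left(\left(-41344 + 222\right) + 324724\right) = 655970 \left(-41122 + 324724\right) = 655970 \cdot 283602 = 186034403940$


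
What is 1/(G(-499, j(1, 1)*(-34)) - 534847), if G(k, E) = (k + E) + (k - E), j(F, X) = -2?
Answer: -1/535845 ≈ -1.8662e-6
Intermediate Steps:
G(k, E) = 2*k (G(k, E) = (E + k) + (k - E) = 2*k)
1/(G(-499, j(1, 1)*(-34)) - 534847) = 1/(2*(-499) - 534847) = 1/(-998 - 534847) = 1/(-535845) = -1/535845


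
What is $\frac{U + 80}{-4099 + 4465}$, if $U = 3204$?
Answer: $\frac{1642}{183} \approx 8.9727$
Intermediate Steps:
$\frac{U + 80}{-4099 + 4465} = \frac{3204 + 80}{-4099 + 4465} = \frac{3284}{366} = 3284 \cdot \frac{1}{366} = \frac{1642}{183}$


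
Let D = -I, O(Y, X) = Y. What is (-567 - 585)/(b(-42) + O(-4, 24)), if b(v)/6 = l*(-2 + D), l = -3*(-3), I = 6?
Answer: 288/109 ≈ 2.6422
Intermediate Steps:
l = 9
D = -6 ≈ -6.0000
b(v) = -432 (b(v) = 6*(9*(-2 - 6)) = 6*(9*(-8)) = 6*(-72) = -432)
(-567 - 585)/(b(-42) + O(-4, 24)) = (-567 - 585)/(-432 - 4) = -1152/(-436) = -1152*(-1/436) = 288/109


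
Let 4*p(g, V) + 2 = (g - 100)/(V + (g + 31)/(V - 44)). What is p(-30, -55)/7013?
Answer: 989/76385596 ≈ 1.2947e-5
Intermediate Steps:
p(g, V) = -½ + (-100 + g)/(4*(V + (31 + g)/(-44 + V))) (p(g, V) = -½ + ((g - 100)/(V + (g + 31)/(V - 44)))/4 = -½ + ((-100 + g)/(V + (31 + g)/(-44 + V)))/4 = -½ + (-100 + g)/(4*(V + (31 + g)/(-44 + V))))
p(-30, -55)/7013 = ((4338 - 46*(-30) - 12*(-55) - 2*(-55)² - 55*(-30))/(4*(31 - 30 + (-55)² - 44*(-55))))/7013 = ((4338 + 1380 + 660 - 2*3025 + 1650)/(4*(31 - 30 + 3025 + 2420)))*(1/7013) = ((¼)*(4338 + 1380 + 660 - 6050 + 1650)/5446)*(1/7013) = ((¼)*(1/5446)*1978)*(1/7013) = (989/10892)*(1/7013) = 989/76385596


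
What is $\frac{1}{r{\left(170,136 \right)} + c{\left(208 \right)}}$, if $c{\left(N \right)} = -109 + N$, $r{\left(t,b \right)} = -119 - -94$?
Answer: $\frac{1}{74} \approx 0.013514$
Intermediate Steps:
$r{\left(t,b \right)} = -25$ ($r{\left(t,b \right)} = -119 + 94 = -25$)
$\frac{1}{r{\left(170,136 \right)} + c{\left(208 \right)}} = \frac{1}{-25 + \left(-109 + 208\right)} = \frac{1}{-25 + 99} = \frac{1}{74}$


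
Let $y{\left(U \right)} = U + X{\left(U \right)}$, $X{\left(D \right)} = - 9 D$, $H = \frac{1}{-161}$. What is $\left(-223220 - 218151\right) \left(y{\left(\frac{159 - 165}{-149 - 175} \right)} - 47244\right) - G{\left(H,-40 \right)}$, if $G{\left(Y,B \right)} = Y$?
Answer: $\frac{90644499977779}{4347} \approx 2.0852 \cdot 10^{10}$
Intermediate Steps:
$H = - \frac{1}{161} \approx -0.0062112$
$y{\left(U \right)} = - 8 U$ ($y{\left(U \right)} = U - 9 U = - 8 U$)
$\left(-223220 - 218151\right) \left(y{\left(\frac{159 - 165}{-149 - 175} \right)} - 47244\right) - G{\left(H,-40 \right)} = \left(-223220 - 218151\right) \left(- 8 \frac{159 - 165}{-149 - 175} - 47244\right) - - \frac{1}{161} = - 441371 \left(- 8 \left(- \frac{6}{-324}\right) - 47244\right) + \frac{1}{161} = - 441371 \left(- 8 \left(\left(-6\right) \left(- \frac{1}{324}\right)\right) - 47244\right) + \frac{1}{161} = - 441371 \left(\left(-8\right) \frac{1}{54} - 47244\right) + \frac{1}{161} = - 441371 \left(- \frac{4}{27} - 47244\right) + \frac{1}{161} = \left(-441371\right) \left(- \frac{1275592}{27}\right) + \frac{1}{161} = \frac{563009316632}{27} + \frac{1}{161} = \frac{90644499977779}{4347}$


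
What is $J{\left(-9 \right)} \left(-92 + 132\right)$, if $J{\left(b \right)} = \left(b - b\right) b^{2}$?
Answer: $0$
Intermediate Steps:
$J{\left(b \right)} = 0$ ($J{\left(b \right)} = 0 b^{2} = 0$)
$J{\left(-9 \right)} \left(-92 + 132\right) = 0 \left(-92 + 132\right) = 0 \cdot 40 = 0$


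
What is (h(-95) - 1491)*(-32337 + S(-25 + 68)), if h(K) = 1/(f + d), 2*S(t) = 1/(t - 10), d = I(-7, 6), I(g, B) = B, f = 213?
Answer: 348444722624/7227 ≈ 4.8214e+7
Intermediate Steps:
d = 6
S(t) = 1/(2*(-10 + t)) (S(t) = 1/(2*(t - 10)) = 1/(2*(-10 + t)))
h(K) = 1/219 (h(K) = 1/(213 + 6) = 1/219)
(h(-95) - 1491)*(-32337 + S(-25 + 68)) = (1/219 - 1491)*(-32337 + 1/(2*(-10 + (-25 + 68)))) = -326528*(-32337 + 1/(2*(-10 + 43)))/219 = -326528*(-32337 + (½)/33)/219 = -326528*(-32337 + (½)*(1/33))/219 = -326528*(-32337 + 1/66)/219 = -326528/219*(-2134241/66) = 348444722624/7227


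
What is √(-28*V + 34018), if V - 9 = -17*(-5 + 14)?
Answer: 5*√1522 ≈ 195.06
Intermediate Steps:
V = -144 (V = 9 - 17*(-5 + 14) = 9 - 17*9 = 9 - 153 = -144)
√(-28*V + 34018) = √(-28*(-144) + 34018) = √(4032 + 34018) = √38050 = 5*√1522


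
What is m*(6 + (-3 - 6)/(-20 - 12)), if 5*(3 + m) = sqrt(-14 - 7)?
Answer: -603/32 + 201*I*sqrt(21)/160 ≈ -18.844 + 5.7569*I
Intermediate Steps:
m = -3 + I*sqrt(21)/5 (m = -3 + sqrt(-14 - 7)/5 = -3 + sqrt(-21)/5 = -3 + (I*sqrt(21))/5 = -3 + I*sqrt(21)/5 ≈ -3.0 + 0.91652*I)
m*(6 + (-3 - 6)/(-20 - 12)) = (-3 + I*sqrt(21)/5)*(6 + (-3 - 6)/(-20 - 12)) = (-3 + I*sqrt(21)/5)*(6 - 9/(-32)) = (-3 + I*sqrt(21)/5)*(6 - 9*(-1/32)) = (-3 + I*sqrt(21)/5)*(6 + 9/32) = (-3 + I*sqrt(21)/5)*(201/32) = -603/32 + 201*I*sqrt(21)/160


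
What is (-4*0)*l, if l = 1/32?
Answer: 0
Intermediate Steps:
l = 1/32 ≈ 0.031250
(-4*0)*l = -4*0*(1/32) = 0*(1/32) = 0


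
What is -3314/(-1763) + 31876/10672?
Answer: 22891099/4703684 ≈ 4.8666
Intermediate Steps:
-3314/(-1763) + 31876/10672 = -3314*(-1/1763) + 31876*(1/10672) = 3314/1763 + 7969/2668 = 22891099/4703684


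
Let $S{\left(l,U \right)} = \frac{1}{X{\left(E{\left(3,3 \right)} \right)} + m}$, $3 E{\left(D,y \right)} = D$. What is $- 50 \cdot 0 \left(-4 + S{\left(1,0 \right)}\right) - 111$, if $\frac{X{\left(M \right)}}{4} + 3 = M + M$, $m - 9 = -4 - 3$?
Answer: $-111$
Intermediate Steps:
$E{\left(D,y \right)} = \frac{D}{3}$
$m = 2$ ($m = 9 - 7 = 2$)
$X{\left(M \right)} = -12 + 8 M$ ($X{\left(M \right)} = -12 + 4 \left(M + M\right) = -12 + 4 \cdot 2 M = -12 + 8 M$)
$S{\left(l,U \right)} = - \frac{1}{2}$ ($S{\left(l,U \right)} = \frac{1}{\left(-12 + 8 \cdot \frac{1}{3} \cdot 3\right) + 2} = \frac{1}{\left(-12 + 8 \cdot 1\right) + 2} = \frac{1}{\left(-12 + 8\right) + 2} = \frac{1}{-4 + 2} = \frac{1}{-2} = - \frac{1}{2}$)
$- 50 \cdot 0 \left(-4 + S{\left(1,0 \right)}\right) - 111 = - 50 \cdot 0 \left(-4 - \frac{1}{2}\right) - 111 = - 50 \cdot 0 \left(- \frac{9}{2}\right) - 111 = \left(-50\right) 0 - 111 = 0 - 111 = -111$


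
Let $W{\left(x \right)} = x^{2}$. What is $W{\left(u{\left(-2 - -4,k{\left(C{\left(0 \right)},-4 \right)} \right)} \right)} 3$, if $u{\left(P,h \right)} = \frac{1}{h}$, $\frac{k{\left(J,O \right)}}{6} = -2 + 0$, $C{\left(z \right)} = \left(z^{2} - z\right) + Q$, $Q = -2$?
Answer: $\frac{1}{48} \approx 0.020833$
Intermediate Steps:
$C{\left(z \right)} = -2 + z^{2} - z$ ($C{\left(z \right)} = \left(z^{2} - z\right) - 2 = -2 + z^{2} - z$)
$k{\left(J,O \right)} = -12$ ($k{\left(J,O \right)} = 6 \left(-2 + 0\right) = 6 \left(-2\right) = -12$)
$W{\left(u{\left(-2 - -4,k{\left(C{\left(0 \right)},-4 \right)} \right)} \right)} 3 = \left(\frac{1}{-12}\right)^{2} \cdot 3 = \left(- \frac{1}{12}\right)^{2} \cdot 3 = \frac{1}{144} \cdot 3 = \frac{1}{48}$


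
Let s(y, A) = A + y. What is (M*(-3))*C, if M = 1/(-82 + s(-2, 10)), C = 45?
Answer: 135/74 ≈ 1.8243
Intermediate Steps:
M = -1/74 (M = 1/(-82 + (10 - 2)) = 1/(-82 + 8) = 1/(-74) = -1/74 ≈ -0.013514)
(M*(-3))*C = -1/74*(-3)*45 = (3/74)*45 = 135/74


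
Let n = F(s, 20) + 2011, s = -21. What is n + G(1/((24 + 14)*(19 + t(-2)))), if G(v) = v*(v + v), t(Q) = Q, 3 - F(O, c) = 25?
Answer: 415020763/208658 ≈ 1989.0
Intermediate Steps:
F(O, c) = -22 (F(O, c) = 3 - 1*25 = 3 - 25 = -22)
n = 1989 (n = -22 + 2011 = 1989)
G(v) = 2*v² (G(v) = v*(2*v) = 2*v²)
n + G(1/((24 + 14)*(19 + t(-2)))) = 1989 + 2*(1/((24 + 14)*(19 - 2)))² = 1989 + 2*(1/(38*17))² = 1989 + 2*(1/646)² = 1989 + 2*(1/417316) = 1989 + 1/208658 = 415020763/208658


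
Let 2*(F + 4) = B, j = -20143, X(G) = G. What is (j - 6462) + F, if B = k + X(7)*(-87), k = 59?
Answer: -26884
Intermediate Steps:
B = -550 (B = 59 + 7*(-87) = 59 - 609 = -550)
F = -279 (F = -4 + (½)*(-550) = -4 - 275 = -279)
(j - 6462) + F = (-20143 - 6462) - 279 = -26605 - 279 = -26884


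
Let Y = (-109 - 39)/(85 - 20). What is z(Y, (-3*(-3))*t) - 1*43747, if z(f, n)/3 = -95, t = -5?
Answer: -44032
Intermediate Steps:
Y = -148/65 ≈ -2.2769
z(f, n) = -285 (z(f, n) = 3*(-95) = -285)
z(Y, (-3*(-3))*t) - 1*43747 = -285 - 1*43747 = -285 - 43747 = -44032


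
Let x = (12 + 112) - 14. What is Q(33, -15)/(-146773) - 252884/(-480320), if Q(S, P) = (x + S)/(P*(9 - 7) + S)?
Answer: 2529112369/4806682320 ≈ 0.52617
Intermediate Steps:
x = 110 (x = 124 - 14 = 110)
Q(S, P) = (110 + S)/(S + 2*P) (Q(S, P) = (110 + S)/(P*(9 - 7) + S) = (110 + S)/(P*2 + S) = (110 + S)/(2*P + S) = (110 + S)/(S + 2*P))
Q(33, -15)/(-146773) - 252884/(-480320) = ((110 + 33)/(33 + 2*(-15)))/(-146773) - 252884/(-480320) = (143/(33 - 30))*(-1/146773) - 252884*(-1/480320) = (143/3)*(-1/146773) + 63221/120080 = -13/40029 + 63221/120080 = 2529112369/4806682320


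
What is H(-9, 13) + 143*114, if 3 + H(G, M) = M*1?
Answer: 16312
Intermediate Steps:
H(G, M) = -3 + M (H(G, M) = -3 + M*1 = -3 + M)
H(-9, 13) + 143*114 = (-3 + 13) + 143*114 = 10 + 16302 = 16312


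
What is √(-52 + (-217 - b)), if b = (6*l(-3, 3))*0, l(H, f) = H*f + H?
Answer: I*√269 ≈ 16.401*I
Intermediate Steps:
l(H, f) = H + H*f
b = 0 (b = (6*(-3*(1 + 3)))*0 = (6*(-3*4))*0 = (6*(-12))*0 = -72*0 = 0)
√(-52 + (-217 - b)) = √(-52 + (-217 - 1*0)) = √(-52 + (-217 + 0)) = √(-52 - 217) = √(-269) = I*√269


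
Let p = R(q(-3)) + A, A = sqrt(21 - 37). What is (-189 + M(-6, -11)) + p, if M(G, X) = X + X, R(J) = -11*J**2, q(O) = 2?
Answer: -255 + 4*I ≈ -255.0 + 4.0*I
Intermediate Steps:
M(G, X) = 2*X
A = 4*I (A = sqrt(-16) = 4*I ≈ 4.0*I)
p = -44 + 4*I (p = -11*2**2 + 4*I = -11*4 + 4*I = -44 + 4*I ≈ -44.0 + 4.0*I)
(-189 + M(-6, -11)) + p = (-189 + 2*(-11)) + (-44 + 4*I) = (-189 - 22) + (-44 + 4*I) = -211 + (-44 + 4*I) = -255 + 4*I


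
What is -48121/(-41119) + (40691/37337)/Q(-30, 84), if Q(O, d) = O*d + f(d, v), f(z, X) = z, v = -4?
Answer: 625010409649/534270515844 ≈ 1.1698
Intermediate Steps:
Q(O, d) = d + O*d (Q(O, d) = O*d + d = d + O*d)
-48121/(-41119) + (40691/37337)/Q(-30, 84) = -48121/(-41119) + (40691/37337)/((84*(1 - 30))) = -48121*(-1/41119) + (40691*(1/37337))/((84*(-29))) = 48121/41119 + (40691/37337)/(-2436) = 48121/41119 + (40691/37337)*(-1/2436) = 48121/41119 - 5813/12993276 = 625010409649/534270515844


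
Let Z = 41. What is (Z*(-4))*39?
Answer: -6396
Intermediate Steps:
(Z*(-4))*39 = (41*(-4))*39 = -164*39 = -6396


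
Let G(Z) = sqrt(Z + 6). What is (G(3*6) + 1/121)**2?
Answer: 351385/14641 + 4*sqrt(6)/121 ≈ 24.081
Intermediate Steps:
G(Z) = sqrt(6 + Z)
(G(3*6) + 1/121)**2 = (sqrt(6 + 3*6) + 1/121)**2 = (sqrt(6 + 18) + 1/121)**2 = (sqrt(24) + 1/121)**2 = (2*sqrt(6) + 1/121)**2 = (1/121 + 2*sqrt(6))**2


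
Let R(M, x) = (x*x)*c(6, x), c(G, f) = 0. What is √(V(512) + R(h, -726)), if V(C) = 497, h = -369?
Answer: √497 ≈ 22.293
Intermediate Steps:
R(M, x) = 0 (R(M, x) = (x*x)*0 = x²*0 = 0)
√(V(512) + R(h, -726)) = √(497 + 0) = √497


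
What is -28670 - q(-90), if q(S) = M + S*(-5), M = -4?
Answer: -29116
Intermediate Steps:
q(S) = -4 - 5*S (q(S) = -4 + S*(-5) = -4 - 5*S)
-28670 - q(-90) = -28670 - (-4 - 5*(-90)) = -28670 - (-4 + 450) = -28670 - 1*446 = -28670 - 446 = -29116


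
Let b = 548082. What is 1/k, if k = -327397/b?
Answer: -548082/327397 ≈ -1.6741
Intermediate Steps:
k = -327397/548082 ≈ -0.59735
1/k = 1/(-327397/548082) = -548082/327397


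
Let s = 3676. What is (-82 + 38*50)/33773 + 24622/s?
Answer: 419120887/62074774 ≈ 6.7519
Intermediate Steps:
(-82 + 38*50)/33773 + 24622/s = (-82 + 38*50)/33773 + 24622/3676 = (-82 + 1900)*(1/33773) + 24622*(1/3676) = 1818*(1/33773) + 12311/1838 = 1818/33773 + 12311/1838 = 419120887/62074774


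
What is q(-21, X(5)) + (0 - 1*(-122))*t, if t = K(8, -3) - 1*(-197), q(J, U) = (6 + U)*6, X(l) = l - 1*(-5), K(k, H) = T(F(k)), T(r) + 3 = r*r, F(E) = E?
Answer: 31572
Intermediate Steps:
T(r) = -3 + r² (T(r) = -3 + r*r = -3 + r²)
K(k, H) = -3 + k²
X(l) = 5 + l (X(l) = l + 5 = 5 + l)
q(J, U) = 36 + 6*U
t = 258 (t = (-3 + 8²) - 1*(-197) = (-3 + 64) + 197 = 61 + 197 = 258)
q(-21, X(5)) + (0 - 1*(-122))*t = (36 + 6*(5 + 5)) + (0 - 1*(-122))*258 = (36 + 6*10) + (0 + 122)*258 = (36 + 60) + 122*258 = 96 + 31476 = 31572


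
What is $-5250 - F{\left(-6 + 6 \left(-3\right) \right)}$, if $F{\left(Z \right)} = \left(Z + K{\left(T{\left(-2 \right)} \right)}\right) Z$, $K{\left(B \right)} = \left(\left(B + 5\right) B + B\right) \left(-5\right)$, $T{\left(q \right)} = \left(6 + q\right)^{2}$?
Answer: $-48066$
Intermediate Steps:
$K{\left(B \right)} = - 5 B - 5 B \left(5 + B\right)$ ($K{\left(B \right)} = \left(\left(5 + B\right) B + B\right) \left(-5\right) = \left(B \left(5 + B\right) + B\right) \left(-5\right) = \left(B + B \left(5 + B\right)\right) \left(-5\right) = - 5 B - 5 B \left(5 + B\right)$)
$F{\left(Z \right)} = Z \left(-1760 + Z\right)$ ($F{\left(Z \right)} = \left(Z - 5 \left(6 - 2\right)^{2} \left(6 + \left(6 - 2\right)^{2}\right)\right) Z = \left(Z - 5 \cdot 4^{2} \left(6 + 4^{2}\right)\right) Z = \left(Z - 80 \left(6 + 16\right)\right) Z = \left(Z - 80 \cdot 22\right) Z = \left(Z - 1760\right) Z = \left(-1760 + Z\right) Z = Z \left(-1760 + Z\right)$)
$-5250 - F{\left(-6 + 6 \left(-3\right) \right)} = -5250 - \left(-6 + 6 \left(-3\right)\right) \left(-1760 + \left(-6 + 6 \left(-3\right)\right)\right) = -5250 - \left(-6 - 18\right) \left(-1760 - 24\right) = -5250 - - 24 \left(-1760 - 24\right) = -5250 - \left(-24\right) \left(-1784\right) = -5250 - 42816 = -48066$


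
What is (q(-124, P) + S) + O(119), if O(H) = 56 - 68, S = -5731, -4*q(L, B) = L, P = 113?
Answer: -5712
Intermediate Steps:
q(L, B) = -L/4
O(H) = -12
(q(-124, P) + S) + O(119) = (-¼*(-124) - 5731) - 12 = (31 - 5731) - 12 = -5700 - 12 = -5712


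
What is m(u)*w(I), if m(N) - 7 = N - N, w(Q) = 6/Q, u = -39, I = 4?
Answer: 21/2 ≈ 10.500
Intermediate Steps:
m(N) = 7 (m(N) = 7 + (N - N) = 7 + 0 = 7)
m(u)*w(I) = 7*(6/4) = 7*(6*(¼)) = 7*(3/2) = 21/2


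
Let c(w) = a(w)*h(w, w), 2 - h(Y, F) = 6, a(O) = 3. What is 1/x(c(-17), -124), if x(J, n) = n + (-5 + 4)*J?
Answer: -1/112 ≈ -0.0089286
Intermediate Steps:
h(Y, F) = -4 (h(Y, F) = 2 - 1*6 = 2 - 6 = -4)
c(w) = -12 (c(w) = 3*(-4) = -12)
x(J, n) = n - J
1/x(c(-17), -124) = 1/(-124 - 1*(-12)) = 1/(-124 + 12) = 1/(-112) = -1/112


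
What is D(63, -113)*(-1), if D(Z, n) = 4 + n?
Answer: 109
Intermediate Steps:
D(63, -113)*(-1) = (4 - 113)*(-1) = -109*(-1) = 109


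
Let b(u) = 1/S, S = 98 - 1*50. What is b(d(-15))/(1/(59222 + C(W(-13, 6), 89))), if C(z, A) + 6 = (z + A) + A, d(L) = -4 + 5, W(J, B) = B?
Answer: 2475/2 ≈ 1237.5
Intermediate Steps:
d(L) = 1
C(z, A) = -6 + z + 2*A (C(z, A) = -6 + ((z + A) + A) = -6 + ((A + z) + A) = -6 + (z + 2*A) = -6 + z + 2*A)
S = 48 (S = 98 - 50 = 48)
b(u) = 1/48
b(d(-15))/(1/(59222 + C(W(-13, 6), 89))) = 1/(48*(1/(59222 + (-6 + 6 + 2*89)))) = 1/(48*(1/(59222 + (-6 + 6 + 178)))) = 1/(48*(1/(59222 + 178))) = 1/(48*(1/59400)) = (1/48)*59400 = 2475/2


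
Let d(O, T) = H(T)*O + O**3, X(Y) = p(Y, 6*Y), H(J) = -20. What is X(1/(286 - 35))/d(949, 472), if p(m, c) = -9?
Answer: -9/854651369 ≈ -1.0531e-8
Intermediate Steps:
X(Y) = -9
d(O, T) = O**3 - 20*O (d(O, T) = -20*O + O**3 = O**3 - 20*O)
X(1/(286 - 35))/d(949, 472) = -9*1/(949*(-20 + 949**2)) = -9*1/(949*(-20 + 900601)) = -9/(949*900581) = -9/854651369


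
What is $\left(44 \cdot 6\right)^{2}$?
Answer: $69696$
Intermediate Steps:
$\left(44 \cdot 6\right)^{2} = 264^{2} = 69696$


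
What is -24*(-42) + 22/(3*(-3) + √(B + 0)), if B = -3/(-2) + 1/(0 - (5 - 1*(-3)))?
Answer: 640512/637 - 44*√22/637 ≈ 1005.2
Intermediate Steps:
B = 11/8 (B = -3*(-½) + 1/(0 - (5 + 3)) = 3/2 + 1/(0 - 1*8) = 3/2 + 1/(0 - 8) = 3/2 + 1/(-8) = 3/2 + 1*(-⅛) = 3/2 - ⅛ = 11/8 ≈ 1.3750)
-24*(-42) + 22/(3*(-3) + √(B + 0)) = -24*(-42) + 22/(3*(-3) + √(11/8 + 0)) = 1008 + 22/(-9 + √(11/8)) = 1008 + 22/(-9 + √22/4)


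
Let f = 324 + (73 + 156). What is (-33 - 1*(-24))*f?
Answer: -4977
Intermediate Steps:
f = 553 (f = 324 + 229 = 553)
(-33 - 1*(-24))*f = (-33 - 1*(-24))*553 = (-33 + 24)*553 = -9*553 = -4977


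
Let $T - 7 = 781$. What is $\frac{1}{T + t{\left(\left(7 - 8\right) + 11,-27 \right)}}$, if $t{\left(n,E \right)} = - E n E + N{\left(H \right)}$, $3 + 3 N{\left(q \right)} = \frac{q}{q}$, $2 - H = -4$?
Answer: $- \frac{3}{19508} \approx -0.00015378$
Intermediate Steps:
$H = 6$ ($H = 2 - -4 = 2 + 4 = 6$)
$T = 788$ ($T = 7 + 781 = 788$)
$N{\left(q \right)} = - \frac{2}{3}$ ($N{\left(q \right)} = -1 + \frac{q \frac{1}{q}}{3} = -1 + \frac{1}{3} \cdot 1 = -1 + \frac{1}{3} = - \frac{2}{3}$)
$t{\left(n,E \right)} = - \frac{2}{3} - n E^{2}$ ($t{\left(n,E \right)} = - E n E - \frac{2}{3} = - n E^{2} - \frac{2}{3} = - \frac{2}{3} - n E^{2}$)
$\frac{1}{T + t{\left(\left(7 - 8\right) + 11,-27 \right)}} = \frac{1}{788 - \left(\frac{2}{3} + \left(\left(7 - 8\right) + 11\right) \left(-27\right)^{2}\right)} = \frac{1}{788 - \left(\frac{2}{3} + \left(-1 + 11\right) 729\right)} = \frac{1}{788 - \left(\frac{2}{3} + 10 \cdot 729\right)} = \frac{1}{788 - \frac{21872}{3}} = \frac{1}{- \frac{19508}{3}} = - \frac{3}{19508}$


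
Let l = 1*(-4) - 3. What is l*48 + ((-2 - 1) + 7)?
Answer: -332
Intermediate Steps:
l = -7 (l = -4 - 3 = -7)
l*48 + ((-2 - 1) + 7) = -7*48 + ((-2 - 1) + 7) = -336 + (-3 + 7) = -336 + 4 = -332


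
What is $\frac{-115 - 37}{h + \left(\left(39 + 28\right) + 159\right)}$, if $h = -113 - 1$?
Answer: $- \frac{19}{14} \approx -1.3571$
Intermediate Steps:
$h = -114$ ($h = -113 - 1 = -114$)
$\frac{-115 - 37}{h + \left(\left(39 + 28\right) + 159\right)} = \frac{-115 - 37}{-114 + \left(\left(39 + 28\right) + 159\right)} = - \frac{152}{-114 + \left(67 + 159\right)} = - \frac{152}{-114 + 226} = - \frac{152}{112} = \left(-152\right) \frac{1}{112} = - \frac{19}{14}$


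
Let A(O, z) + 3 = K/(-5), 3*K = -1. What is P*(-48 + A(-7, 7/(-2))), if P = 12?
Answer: -3056/5 ≈ -611.20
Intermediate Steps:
K = -⅓ (K = (⅓)*(-1) = -⅓ ≈ -0.33333)
A(O, z) = -44/15 (A(O, z) = -3 - ⅓/(-5) = -3 - ⅓*(-⅕) = -3 + 1/15 = -44/15)
P*(-48 + A(-7, 7/(-2))) = 12*(-48 - 44/15) = 12*(-764/15) = -3056/5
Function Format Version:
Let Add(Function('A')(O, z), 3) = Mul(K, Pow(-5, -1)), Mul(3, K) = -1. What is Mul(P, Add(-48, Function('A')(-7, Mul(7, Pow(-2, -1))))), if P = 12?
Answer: Rational(-3056, 5) ≈ -611.20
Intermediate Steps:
K = Rational(-1, 3) (K = Mul(Rational(1, 3), -1) = Rational(-1, 3) ≈ -0.33333)
Function('A')(O, z) = Rational(-44, 15) (Function('A')(O, z) = Add(-3, Mul(Rational(-1, 3), Pow(-5, -1))) = Add(-3, Mul(Rational(-1, 3), Rational(-1, 5))) = Add(-3, Rational(1, 15)) = Rational(-44, 15))
Mul(P, Add(-48, Function('A')(-7, Mul(7, Pow(-2, -1))))) = Mul(12, Add(-48, Rational(-44, 15))) = Mul(12, Rational(-764, 15)) = Rational(-3056, 5)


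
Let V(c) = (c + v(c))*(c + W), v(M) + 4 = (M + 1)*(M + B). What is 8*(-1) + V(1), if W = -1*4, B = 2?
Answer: -17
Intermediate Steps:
v(M) = -4 + (1 + M)*(2 + M) (v(M) = -4 + (M + 1)*(M + 2) = -4 + (1 + M)*(2 + M))
W = -4
V(c) = (-4 + c)*(-2 + c**2 + 4*c) (V(c) = (c + (-2 + c**2 + 3*c))*(c - 4) = (-2 + c**2 + 4*c)*(-4 + c) = (-4 + c)*(-2 + c**2 + 4*c))
8*(-1) + V(1) = 8*(-1) + (8 + 1**3 - 18*1) = -8 + (8 + 1 - 18) = -8 - 9 = -17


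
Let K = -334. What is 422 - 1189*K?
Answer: 397548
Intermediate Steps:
422 - 1189*K = 422 - 1189*(-334) = 422 + 397126 = 397548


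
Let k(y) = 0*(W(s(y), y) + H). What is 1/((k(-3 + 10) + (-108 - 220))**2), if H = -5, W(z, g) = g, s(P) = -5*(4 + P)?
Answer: 1/107584 ≈ 9.2951e-6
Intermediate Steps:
s(P) = -20 - 5*P
k(y) = 0 (k(y) = 0*(y - 5) = 0*(-5 + y) = 0)
1/((k(-3 + 10) + (-108 - 220))**2) = 1/((0 + (-108 - 220))**2) = 1/((0 - 328)**2) = 1/((-328)**2) = 1/107584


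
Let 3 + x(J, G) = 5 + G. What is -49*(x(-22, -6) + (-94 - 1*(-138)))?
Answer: -1960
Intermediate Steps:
x(J, G) = 2 + G (x(J, G) = -3 + (5 + G) = 2 + G)
-49*(x(-22, -6) + (-94 - 1*(-138))) = -49*((2 - 6) + (-94 - 1*(-138))) = -49*(-4 + (-94 + 138)) = -49*(-4 + 44) = -49*40 = -1960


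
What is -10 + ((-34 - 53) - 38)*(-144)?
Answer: 17990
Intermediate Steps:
-10 + ((-34 - 53) - 38)*(-144) = -10 + (-87 - 38)*(-144) = -10 - 125*(-144) = -10 + 18000 = 17990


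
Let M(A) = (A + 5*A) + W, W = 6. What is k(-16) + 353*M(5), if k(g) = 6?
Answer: 12714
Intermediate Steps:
M(A) = 6 + 6*A (M(A) = (A + 5*A) + 6 = 6*A + 6 = 6 + 6*A)
k(-16) + 353*M(5) = 6 + 353*(6 + 6*5) = 6 + 353*(6 + 30) = 6 + 353*36 = 6 + 12708 = 12714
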